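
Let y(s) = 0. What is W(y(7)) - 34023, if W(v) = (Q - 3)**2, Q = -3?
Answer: -33987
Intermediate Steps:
W(v) = 36 (W(v) = (-3 - 3)**2 = (-6)**2 = 36)
W(y(7)) - 34023 = 36 - 34023 = -33987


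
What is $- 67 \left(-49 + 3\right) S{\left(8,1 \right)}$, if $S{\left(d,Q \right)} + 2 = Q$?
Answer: $-3082$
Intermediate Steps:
$S{\left(d,Q \right)} = -2 + Q$
$- 67 \left(-49 + 3\right) S{\left(8,1 \right)} = - 67 \left(-49 + 3\right) \left(-2 + 1\right) = \left(-67\right) \left(-46\right) \left(-1\right) = 3082 \left(-1\right) = -3082$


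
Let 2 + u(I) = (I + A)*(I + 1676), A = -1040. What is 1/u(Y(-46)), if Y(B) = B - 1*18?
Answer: -1/1779650 ≈ -5.6191e-7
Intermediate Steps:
Y(B) = -18 + B (Y(B) = B - 18 = -18 + B)
u(I) = -2 + (-1040 + I)*(1676 + I) (u(I) = -2 + (I - 1040)*(I + 1676) = -2 + (-1040 + I)*(1676 + I))
1/u(Y(-46)) = 1/(-1743042 + (-18 - 46)**2 + 636*(-18 - 46)) = 1/(-1743042 + (-64)**2 + 636*(-64)) = 1/(-1743042 + 4096 - 40704) = 1/(-1779650) = -1/1779650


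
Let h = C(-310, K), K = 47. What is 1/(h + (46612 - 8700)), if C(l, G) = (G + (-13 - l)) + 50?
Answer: 1/38306 ≈ 2.6106e-5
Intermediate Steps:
C(l, G) = 37 + G - l (C(l, G) = (-13 + G - l) + 50 = 37 + G - l)
h = 394 (h = 37 + 47 - 1*(-310) = 37 + 47 + 310 = 394)
1/(h + (46612 - 8700)) = 1/(394 + (46612 - 8700)) = 1/(394 + 37912) = 1/38306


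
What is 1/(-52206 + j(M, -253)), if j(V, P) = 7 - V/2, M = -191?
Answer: -2/104207 ≈ -1.9193e-5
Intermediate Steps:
j(V, P) = 7 - V/2
1/(-52206 + j(M, -253)) = 1/(-52206 + (7 - ½*(-191))) = 1/(-52206 + (7 + 191/2)) = 1/(-52206 + 205/2) = 1/(-104207/2) = -2/104207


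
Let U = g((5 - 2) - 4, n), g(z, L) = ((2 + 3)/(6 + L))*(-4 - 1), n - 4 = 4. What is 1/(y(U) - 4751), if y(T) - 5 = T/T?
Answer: -1/4745 ≈ -0.00021075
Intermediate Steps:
n = 8 (n = 4 + 4 = 8)
g(z, L) = -25/(6 + L) (g(z, L) = (5/(6 + L))*(-5) = -25/(6 + L))
U = -25/14 (U = -25/(6 + 8) = -25/14 ≈ -1.7857)
y(T) = 6 (y(T) = 5 + T/T = 5 + 1 = 6)
1/(y(U) - 4751) = 1/(6 - 4751) = 1/(-4745) = -1/4745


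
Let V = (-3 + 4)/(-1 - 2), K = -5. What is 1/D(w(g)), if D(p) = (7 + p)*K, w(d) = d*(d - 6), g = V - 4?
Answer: -9/2330 ≈ -0.0038627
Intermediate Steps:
V = -⅓ (V = 1/(-3) = 1*(-⅓) = -⅓ ≈ -0.33333)
g = -13/3 (g = -⅓ - 4 = -13/3 ≈ -4.3333)
w(d) = d*(-6 + d)
D(p) = -35 - 5*p (D(p) = (7 + p)*(-5) = -35 - 5*p)
1/D(w(g)) = 1/(-35 - (-65)*(-6 - 13/3)/3) = 1/(-35 - (-65)*(-31)/(3*3)) = 1/(-35 - 5*403/9) = 1/(-35 - 2015/9) = 1/(-2330/9) = -9/2330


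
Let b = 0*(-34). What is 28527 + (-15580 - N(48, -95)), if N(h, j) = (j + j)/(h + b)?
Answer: 310823/24 ≈ 12951.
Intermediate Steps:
b = 0
N(h, j) = 2*j/h (N(h, j) = (j + j)/(h + 0) = (2*j)/h = 2*j/h)
28527 + (-15580 - N(48, -95)) = 28527 + (-15580 - 2*(-95)/48) = 28527 + (-15580 - 1*(-95/24)) = 28527 + (-15580 + 95/24) = 28527 - 373825/24 = 310823/24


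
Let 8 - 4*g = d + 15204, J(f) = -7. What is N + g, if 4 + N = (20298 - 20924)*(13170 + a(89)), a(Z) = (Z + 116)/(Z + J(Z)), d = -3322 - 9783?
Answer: -32986047/4 ≈ -8.2465e+6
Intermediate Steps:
d = -13105
g = -2091/4 (g = 2 - (-13105 + 15204)/4 = 2 - ¼*2099 = 2 - 2099/4 = -2091/4 ≈ -522.75)
a(Z) = (116 + Z)/(-7 + Z) (a(Z) = (Z + 116)/(Z - 7) = (116 + Z)/(-7 + Z))
N = -8245989 (N = -4 + (20298 - 20924)*(13170 + (116 + 89)/(-7 + 89)) = -4 - 626*(13170 + 205/82) = -4 - 626*(13170 + (1/82)*205) = -4 - 626*(13170 + 5/2) = -4 - 626*26345/2 = -4 - 8245985 = -8245989)
N + g = -8245989 - 2091/4 = -32986047/4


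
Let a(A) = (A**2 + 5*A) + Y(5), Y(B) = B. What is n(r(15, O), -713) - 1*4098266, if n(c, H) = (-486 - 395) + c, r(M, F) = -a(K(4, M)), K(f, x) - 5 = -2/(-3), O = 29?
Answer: -36892912/9 ≈ -4.0992e+6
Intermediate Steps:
K(f, x) = 17/3 (K(f, x) = 5 - 2/(-3) = 5 - 2*(-1/3) = 5 + 2/3 = 17/3)
a(A) = 5 + A**2 + 5*A (a(A) = (A**2 + 5*A) + 5 = 5 + A**2 + 5*A)
r(M, F) = -589/9 (r(M, F) = -(5 + (17/3)**2 + 5*(17/3)) = -(5 + 289/9 + 85/3) = -1*589/9 = -589/9)
n(c, H) = -881 + c
n(r(15, O), -713) - 1*4098266 = (-881 - 589/9) - 1*4098266 = -8518/9 - 4098266 = -36892912/9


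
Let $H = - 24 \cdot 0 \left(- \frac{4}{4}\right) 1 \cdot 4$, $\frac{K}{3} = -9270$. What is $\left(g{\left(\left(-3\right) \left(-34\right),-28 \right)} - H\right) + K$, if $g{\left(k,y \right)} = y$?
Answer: $-27838$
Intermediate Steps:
$K = -27810$ ($K = 3 \left(-9270\right) = -27810$)
$H = 0$ ($H = - 24 \cdot 0 \left(\left(-4\right) \frac{1}{4}\right) 1 \cdot 4 = - 24 \cdot 0 \left(-1\right) 1 \cdot 4 = - 24 \cdot 0 \cdot 1 \cdot 4 = \left(-24\right) 0 \cdot 4 = 0 \cdot 4 = 0$)
$\left(g{\left(\left(-3\right) \left(-34\right),-28 \right)} - H\right) + K = \left(-28 - 0\right) - 27810 = \left(-28 + 0\right) - 27810 = -28 - 27810 = -27838$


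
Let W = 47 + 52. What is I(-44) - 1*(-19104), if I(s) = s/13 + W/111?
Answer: 9187825/481 ≈ 19102.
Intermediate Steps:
W = 99
I(s) = 33/37 + s/13 (I(s) = s/13 + 99/111 = s*(1/13) + 99*(1/111) = s/13 + 33/37 = 33/37 + s/13)
I(-44) - 1*(-19104) = (33/37 + (1/13)*(-44)) - 1*(-19104) = (33/37 - 44/13) + 19104 = -1199/481 + 19104 = 9187825/481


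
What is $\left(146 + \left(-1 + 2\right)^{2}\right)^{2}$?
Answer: $21609$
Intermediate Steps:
$\left(146 + \left(-1 + 2\right)^{2}\right)^{2} = \left(146 + 1^{2}\right)^{2} = \left(146 + 1\right)^{2} = 147^{2} = 21609$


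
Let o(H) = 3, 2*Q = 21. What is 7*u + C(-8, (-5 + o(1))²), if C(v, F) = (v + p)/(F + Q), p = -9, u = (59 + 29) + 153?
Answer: 48889/29 ≈ 1685.8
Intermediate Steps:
Q = 21/2 (Q = (½)*21 = 21/2 ≈ 10.500)
u = 241 (u = 88 + 153 = 241)
C(v, F) = (-9 + v)/(21/2 + F) (C(v, F) = (v - 9)/(F + 21/2) = (-9 + v)/(21/2 + F))
7*u + C(-8, (-5 + o(1))²) = 7*241 + 2*(-9 - 8)/(21 + 2*(-5 + 3)²) = 1687 + 2*(-17)/(21 + 2*(-2)²) = 1687 + 2*(-17)/(21 + 2*4) = 1687 + 2*(-17)/(21 + 8) = 1687 + 2*(-17)/29 = 1687 + 2*(1/29)*(-17) = 1687 - 34/29 = 48889/29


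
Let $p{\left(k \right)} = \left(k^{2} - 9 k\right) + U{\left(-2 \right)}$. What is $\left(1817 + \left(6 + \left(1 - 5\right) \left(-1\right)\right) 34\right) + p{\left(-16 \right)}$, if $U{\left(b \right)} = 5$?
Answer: $2562$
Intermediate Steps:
$p{\left(k \right)} = 5 + k^{2} - 9 k$ ($p{\left(k \right)} = \left(k^{2} - 9 k\right) + 5 = 5 + k^{2} - 9 k$)
$\left(1817 + \left(6 + \left(1 - 5\right) \left(-1\right)\right) 34\right) + p{\left(-16 \right)} = \left(1817 + \left(6 + \left(1 - 5\right) \left(-1\right)\right) 34\right) + \left(5 + \left(-16\right)^{2} - -144\right) = \left(1817 + \left(6 - -4\right) 34\right) + \left(5 + 256 + 144\right) = \left(1817 + \left(6 + 4\right) 34\right) + 405 = \left(1817 + 10 \cdot 34\right) + 405 = \left(1817 + 340\right) + 405 = 2157 + 405 = 2562$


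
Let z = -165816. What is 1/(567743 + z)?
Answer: 1/401927 ≈ 2.4880e-6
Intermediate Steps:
1/(567743 + z) = 1/(567743 - 165816) = 1/401927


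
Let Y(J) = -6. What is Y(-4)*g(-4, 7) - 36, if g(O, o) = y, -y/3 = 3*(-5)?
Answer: -306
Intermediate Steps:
y = 45 (y = -9*(-5) = -3*(-15) = 45)
g(O, o) = 45
Y(-4)*g(-4, 7) - 36 = -6*45 - 36 = -270 - 36 = -306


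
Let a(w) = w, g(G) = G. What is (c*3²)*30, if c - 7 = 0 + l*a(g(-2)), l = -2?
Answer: 2970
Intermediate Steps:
c = 11 (c = 7 + (0 - 2*(-2)) = 7 + (0 + 4) = 7 + 4 = 11)
(c*3²)*30 = (11*3²)*30 = (11*9)*30 = 99*30 = 2970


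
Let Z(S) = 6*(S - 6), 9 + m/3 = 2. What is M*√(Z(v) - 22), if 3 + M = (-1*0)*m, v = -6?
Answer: -3*I*√94 ≈ -29.086*I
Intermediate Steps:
m = -21 (m = -27 + 3*2 = -27 + 6 = -21)
Z(S) = -36 + 6*S (Z(S) = 6*(-6 + S) = -36 + 6*S)
M = -3 (M = -3 - 1*0*(-21) = -3 + 0*(-21) = -3 + 0 = -3)
M*√(Z(v) - 22) = -3*√((-36 + 6*(-6)) - 22) = -3*√((-36 - 36) - 22) = -3*√(-72 - 22) = -3*I*√94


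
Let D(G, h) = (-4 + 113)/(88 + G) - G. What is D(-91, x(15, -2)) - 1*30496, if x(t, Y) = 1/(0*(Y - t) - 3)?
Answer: -91324/3 ≈ -30441.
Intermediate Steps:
x(t, Y) = -1/3 (x(t, Y) = 1/(0 - 3) = 1/(-3) = -1/3)
D(G, h) = -G + 109/(88 + G) (D(G, h) = 109/(88 + G) - G = -G + 109/(88 + G))
D(-91, x(15, -2)) - 1*30496 = (109 - 1*(-91)**2 - 88*(-91))/(88 - 91) - 1*30496 = (109 - 1*8281 + 8008)/(-3) - 30496 = -(109 - 8281 + 8008)/3 - 30496 = -1/3*(-164) - 30496 = 164/3 - 30496 = -91324/3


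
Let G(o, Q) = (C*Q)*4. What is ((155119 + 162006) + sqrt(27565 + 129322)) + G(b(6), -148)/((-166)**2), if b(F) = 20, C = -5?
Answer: 2184674865/6889 + sqrt(156887) ≈ 3.1752e+5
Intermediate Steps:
G(o, Q) = -20*Q (G(o, Q) = -5*Q*4 = -20*Q)
((155119 + 162006) + sqrt(27565 + 129322)) + G(b(6), -148)/((-166)**2) = ((155119 + 162006) + sqrt(27565 + 129322)) + (-20*(-148))/((-166)**2) = (317125 + sqrt(156887)) + 2960/27556 = (317125 + sqrt(156887)) + 2960*(1/27556) = (317125 + sqrt(156887)) + 740/6889 = 2184674865/6889 + sqrt(156887)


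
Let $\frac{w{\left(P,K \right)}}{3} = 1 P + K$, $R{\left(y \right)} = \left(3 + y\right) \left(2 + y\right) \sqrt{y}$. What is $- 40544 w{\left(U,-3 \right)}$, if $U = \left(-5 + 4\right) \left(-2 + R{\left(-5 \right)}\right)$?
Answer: $121632 + 729792 i \sqrt{5} \approx 1.2163 \cdot 10^{5} + 1.6319 \cdot 10^{6} i$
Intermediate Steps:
$R{\left(y \right)} = \sqrt{y} \left(2 + y\right) \left(3 + y\right)$ ($R{\left(y \right)} = \left(2 + y\right) \left(3 + y\right) \sqrt{y} = \sqrt{y} \left(2 + y\right) \left(3 + y\right)$)
$U = 2 - 6 i \sqrt{5}$ ($U = \left(-5 + 4\right) \left(-2 + \sqrt{-5} \left(6 + \left(-5\right)^{2} + 5 \left(-5\right)\right)\right) = - (-2 + i \sqrt{5} \left(6 + 25 - 25\right)) = - (-2 + i \sqrt{5} \cdot 6) = - (-2 + 6 i \sqrt{5}) = 2 - 6 i \sqrt{5} \approx 2.0 - 13.416 i$)
$w{\left(P,K \right)} = 3 K + 3 P$ ($w{\left(P,K \right)} = 3 \left(1 P + K\right) = 3 \left(P + K\right) = 3 \left(K + P\right) = 3 K + 3 P$)
$- 40544 w{\left(U,-3 \right)} = - 40544 \left(3 \left(-3\right) + 3 \left(2 - 6 i \sqrt{5}\right)\right) = - 40544 \left(-9 + \left(6 - 18 i \sqrt{5}\right)\right) = - 40544 \left(-3 - 18 i \sqrt{5}\right) = 121632 + 729792 i \sqrt{5}$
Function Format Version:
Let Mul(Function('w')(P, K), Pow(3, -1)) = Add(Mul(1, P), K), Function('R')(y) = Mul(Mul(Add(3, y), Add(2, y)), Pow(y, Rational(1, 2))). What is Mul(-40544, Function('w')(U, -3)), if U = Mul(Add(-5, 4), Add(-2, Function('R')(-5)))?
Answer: Add(121632, Mul(729792, I, Pow(5, Rational(1, 2)))) ≈ Add(1.2163e+5, Mul(1.6319e+6, I))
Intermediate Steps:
Function('R')(y) = Mul(Pow(y, Rational(1, 2)), Add(2, y), Add(3, y)) (Function('R')(y) = Mul(Mul(Add(2, y), Add(3, y)), Pow(y, Rational(1, 2))) = Mul(Pow(y, Rational(1, 2)), Add(2, y), Add(3, y)))
U = Add(2, Mul(-6, I, Pow(5, Rational(1, 2)))) (U = Mul(Add(-5, 4), Add(-2, Mul(Pow(-5, Rational(1, 2)), Add(6, Pow(-5, 2), Mul(5, -5))))) = Mul(-1, Add(-2, Mul(Mul(I, Pow(5, Rational(1, 2))), Add(6, 25, -25)))) = Mul(-1, Add(-2, Mul(Mul(I, Pow(5, Rational(1, 2))), 6))) = Mul(-1, Add(-2, Mul(6, I, Pow(5, Rational(1, 2))))) = Add(2, Mul(-6, I, Pow(5, Rational(1, 2)))) ≈ Add(2.0000, Mul(-13.416, I)))
Function('w')(P, K) = Add(Mul(3, K), Mul(3, P)) (Function('w')(P, K) = Mul(3, Add(Mul(1, P), K)) = Mul(3, Add(P, K)) = Mul(3, Add(K, P)) = Add(Mul(3, K), Mul(3, P)))
Mul(-40544, Function('w')(U, -3)) = Mul(-40544, Add(Mul(3, -3), Mul(3, Add(2, Mul(-6, I, Pow(5, Rational(1, 2))))))) = Mul(-40544, Add(-9, Add(6, Mul(-18, I, Pow(5, Rational(1, 2)))))) = Mul(-40544, Add(-3, Mul(-18, I, Pow(5, Rational(1, 2))))) = Add(121632, Mul(729792, I, Pow(5, Rational(1, 2))))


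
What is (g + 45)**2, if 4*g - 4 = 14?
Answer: 9801/4 ≈ 2450.3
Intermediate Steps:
g = 9/2 (g = 1 + (1/4)*14 = 1 + 7/2 = 9/2 ≈ 4.5000)
(g + 45)**2 = (9/2 + 45)**2 = (99/2)**2 = 9801/4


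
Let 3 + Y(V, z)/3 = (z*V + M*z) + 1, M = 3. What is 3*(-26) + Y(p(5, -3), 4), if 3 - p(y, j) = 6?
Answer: -84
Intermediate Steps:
p(y, j) = -3 (p(y, j) = 3 - 1*6 = 3 - 6 = -3)
Y(V, z) = -6 + 9*z + 3*V*z (Y(V, z) = -9 + 3*((z*V + 3*z) + 1) = -9 + 3*((V*z + 3*z) + 1) = -9 + 3*((3*z + V*z) + 1) = -9 + 3*(1 + 3*z + V*z) = -9 + (3 + 9*z + 3*V*z) = -6 + 9*z + 3*V*z)
3*(-26) + Y(p(5, -3), 4) = 3*(-26) + (-6 + 9*4 + 3*(-3)*4) = -78 + (-6 + 36 - 36) = -78 - 6 = -84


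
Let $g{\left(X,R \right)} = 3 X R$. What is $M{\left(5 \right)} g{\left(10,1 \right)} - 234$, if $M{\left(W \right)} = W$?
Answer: $-84$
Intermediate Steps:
$g{\left(X,R \right)} = 3 R X$
$M{\left(5 \right)} g{\left(10,1 \right)} - 234 = 5 \cdot 3 \cdot 1 \cdot 10 - 234 = 5 \cdot 30 - 234 = 150 - 234 = -84$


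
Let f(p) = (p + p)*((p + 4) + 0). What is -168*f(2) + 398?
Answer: -3634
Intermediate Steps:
f(p) = 2*p*(4 + p) (f(p) = (2*p)*((4 + p) + 0) = (2*p)*(4 + p) = 2*p*(4 + p))
-168*f(2) + 398 = -336*2*(4 + 2) + 398 = -336*2*6 + 398 = -168*24 + 398 = -4032 + 398 = -3634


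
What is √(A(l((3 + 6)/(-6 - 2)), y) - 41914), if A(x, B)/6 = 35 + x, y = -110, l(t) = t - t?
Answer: 2*I*√10426 ≈ 204.22*I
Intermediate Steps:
l(t) = 0
A(x, B) = 210 + 6*x (A(x, B) = 6*(35 + x) = 210 + 6*x)
√(A(l((3 + 6)/(-6 - 2)), y) - 41914) = √((210 + 6*0) - 41914) = √((210 + 0) - 41914) = √(210 - 41914) = √(-41704) = 2*I*√10426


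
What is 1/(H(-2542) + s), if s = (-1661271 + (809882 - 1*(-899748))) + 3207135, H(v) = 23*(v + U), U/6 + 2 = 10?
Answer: 1/3198132 ≈ 3.1268e-7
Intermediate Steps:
U = 48 (U = -12 + 6*10 = -12 + 60 = 48)
H(v) = 1104 + 23*v (H(v) = 23*(v + 48) = 23*(48 + v) = 1104 + 23*v)
s = 3255494 (s = (-1661271 + (809882 + 899748)) + 3207135 = (-1661271 + 1709630) + 3207135 = 48359 + 3207135 = 3255494)
1/(H(-2542) + s) = 1/((1104 + 23*(-2542)) + 3255494) = 1/((1104 - 58466) + 3255494) = 1/(-57362 + 3255494) = 1/3198132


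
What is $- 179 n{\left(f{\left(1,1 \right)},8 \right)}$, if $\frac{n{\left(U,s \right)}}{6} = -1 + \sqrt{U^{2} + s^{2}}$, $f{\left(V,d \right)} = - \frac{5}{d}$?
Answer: $1074 - 1074 \sqrt{89} \approx -9058.1$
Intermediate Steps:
$n{\left(U,s \right)} = -6 + 6 \sqrt{U^{2} + s^{2}}$ ($n{\left(U,s \right)} = 6 \left(-1 + \sqrt{U^{2} + s^{2}}\right) = -6 + 6 \sqrt{U^{2} + s^{2}}$)
$- 179 n{\left(f{\left(1,1 \right)},8 \right)} = - 179 \left(-6 + 6 \sqrt{\left(- \frac{5}{1}\right)^{2} + 8^{2}}\right) = - 179 \left(-6 + 6 \sqrt{\left(\left(-5\right) 1\right)^{2} + 64}\right) = - 179 \left(-6 + 6 \sqrt{\left(-5\right)^{2} + 64}\right) = - 179 \left(-6 + 6 \sqrt{25 + 64}\right) = - 179 \left(-6 + 6 \sqrt{89}\right) = 1074 - 1074 \sqrt{89}$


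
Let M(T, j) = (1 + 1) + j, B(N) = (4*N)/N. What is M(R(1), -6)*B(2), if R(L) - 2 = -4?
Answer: -16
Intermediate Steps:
B(N) = 4
R(L) = -2 (R(L) = 2 - 4 = -2)
M(T, j) = 2 + j
M(R(1), -6)*B(2) = (2 - 6)*4 = -4*4 = -16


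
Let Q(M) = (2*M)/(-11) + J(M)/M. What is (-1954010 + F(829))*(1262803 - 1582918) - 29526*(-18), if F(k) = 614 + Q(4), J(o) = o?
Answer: 6878429851743/11 ≈ 6.2531e+11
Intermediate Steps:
Q(M) = 1 - 2*M/11 (Q(M) = (2*M)/(-11) + M/M = (2*M)*(-1/11) + 1 = -2*M/11 + 1 = 1 - 2*M/11)
F(k) = 6757/11 (F(k) = 614 + (1 - 2/11*4) = 614 + (1 - 8/11) = 614 + 3/11 = 6757/11)
(-1954010 + F(829))*(1262803 - 1582918) - 29526*(-18) = (-1954010 + 6757/11)*(1262803 - 1582918) - 29526*(-18) = -21487353/11*(-320115) - 1*(-531468) = 6878424005595/11 + 531468 = 6878429851743/11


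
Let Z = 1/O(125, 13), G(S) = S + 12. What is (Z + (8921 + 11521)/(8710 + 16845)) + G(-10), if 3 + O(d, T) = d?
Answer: 8754899/3117710 ≈ 2.8081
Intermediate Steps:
G(S) = 12 + S
O(d, T) = -3 + d
Z = 1/122 (Z = 1/(-3 + 125) = 1/122 ≈ 0.0081967)
(Z + (8921 + 11521)/(8710 + 16845)) + G(-10) = (1/122 + (8921 + 11521)/(8710 + 16845)) + (12 - 10) = (1/122 + 20442/25555) + 2 = 2519479/3117710 + 2 = 8754899/3117710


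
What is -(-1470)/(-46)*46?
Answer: -1470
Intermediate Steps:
-(-1470)/(-46)*46 = -(-1470)*(-1)/46*46 = -35*21/23*46 = -735/23*46 = -1470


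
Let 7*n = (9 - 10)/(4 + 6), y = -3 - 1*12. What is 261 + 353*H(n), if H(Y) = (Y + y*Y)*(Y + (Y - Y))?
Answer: 90997/350 ≈ 259.99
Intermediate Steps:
y = -15 (y = -3 - 12 = -15)
n = -1/70 (n = ((9 - 10)/(4 + 6))/7 = (-1/10)/7 = (-1*1/10)/7 = (1/7)*(-1/10) = -1/70 ≈ -0.014286)
H(Y) = -14*Y**2 (H(Y) = (Y - 15*Y)*(Y + (Y - Y)) = (-14*Y)*(Y + 0) = (-14*Y)*Y = -14*Y**2)
261 + 353*H(n) = 261 + 353*(-14*(-1/70)**2) = 261 + 353*(-14*1/4900) = 261 + 353*(-1/350) = 261 - 353/350 = 90997/350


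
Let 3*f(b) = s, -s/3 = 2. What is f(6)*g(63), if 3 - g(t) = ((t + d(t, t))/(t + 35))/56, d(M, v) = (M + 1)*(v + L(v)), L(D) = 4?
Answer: -12113/2744 ≈ -4.4144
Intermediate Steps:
s = -6 (s = -3*2 = -6)
f(b) = -2 (f(b) = (⅓)*(-6) = -2)
d(M, v) = (1 + M)*(4 + v) (d(M, v) = (M + 1)*(v + 4) = (1 + M)*(4 + v))
g(t) = 3 - (4 + t² + 6*t)/(56*(35 + t)) (g(t) = 3 - (t + (4 + t + 4*t + t*t))/(t + 35)/56 = 3 - (t + (4 + t + 4*t + t²))/(35 + t)/56 = 3 - (t + (4 + t² + 5*t))/(35 + t)/56 = 3 - (4 + t² + 6*t)/(35 + t)/56 = 3 - (4 + t² + 6*t)/(56*(35 + t)))
f(6)*g(63) = -(5876 - 1*63² + 162*63)/(28*(35 + 63)) = -(5876 - 1*3969 + 10206)/(28*98) = -(5876 - 3969 + 10206)/(28*98) = -12113/(28*98) = -2*12113/5488 = -12113/2744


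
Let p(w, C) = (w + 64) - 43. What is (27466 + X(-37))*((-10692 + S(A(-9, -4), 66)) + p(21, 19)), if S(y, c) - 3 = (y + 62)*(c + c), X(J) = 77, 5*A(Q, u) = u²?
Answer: -281021229/5 ≈ -5.6204e+7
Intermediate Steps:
A(Q, u) = u²/5
S(y, c) = 3 + 2*c*(62 + y) (S(y, c) = 3 + (y + 62)*(c + c) = 3 + (62 + y)*(2*c) = 3 + 2*c*(62 + y))
p(w, C) = 21 + w (p(w, C) = (64 + w) - 43 = 21 + w)
(27466 + X(-37))*((-10692 + S(A(-9, -4), 66)) + p(21, 19)) = (27466 + 77)*((-10692 + (3 + 124*66 + 2*66*((⅕)*(-4)²))) + (21 + 21)) = 27543*((-10692 + (3 + 8184 + 2*66*((⅕)*16))) + 42) = 27543*((-10692 + (3 + 8184 + 2*66*(16/5))) + 42) = 27543*((-10692 + (3 + 8184 + 2112/5)) + 42) = 27543*((-10692 + 43047/5) + 42) = 27543*(-10413/5 + 42) = 27543*(-10203/5) = -281021229/5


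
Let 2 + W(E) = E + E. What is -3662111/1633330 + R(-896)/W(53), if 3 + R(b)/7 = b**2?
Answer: 4589214520743/84933160 ≈ 54033.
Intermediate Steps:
W(E) = -2 + 2*E (W(E) = -2 + (E + E) = -2 + 2*E)
R(b) = -21 + 7*b**2
-3662111/1633330 + R(-896)/W(53) = -3662111/1633330 + (-21 + 7*(-896)**2)/(-2 + 2*53) = -3662111*1/1633330 + (-21 + 7*802816)/(-2 + 106) = -3662111/1633330 + (-21 + 5619712)/104 = -3662111/1633330 + 5619691*(1/104) = -3662111/1633330 + 5619691/104 = 4589214520743/84933160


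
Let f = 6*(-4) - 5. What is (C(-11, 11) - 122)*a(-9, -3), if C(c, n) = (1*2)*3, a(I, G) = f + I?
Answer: 4408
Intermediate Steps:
f = -29 (f = -24 - 5 = -29)
a(I, G) = -29 + I
C(c, n) = 6 (C(c, n) = 2*3 = 6)
(C(-11, 11) - 122)*a(-9, -3) = (6 - 122)*(-29 - 9) = -116*(-38) = 4408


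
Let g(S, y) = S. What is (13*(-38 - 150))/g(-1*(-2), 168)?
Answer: -1222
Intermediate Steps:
(13*(-38 - 150))/g(-1*(-2), 168) = (13*(-38 - 150))/((-1*(-2))) = (13*(-188))/2 = -2444*1/2 = -1222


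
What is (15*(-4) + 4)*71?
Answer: -3976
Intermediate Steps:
(15*(-4) + 4)*71 = (-60 + 4)*71 = -56*71 = -3976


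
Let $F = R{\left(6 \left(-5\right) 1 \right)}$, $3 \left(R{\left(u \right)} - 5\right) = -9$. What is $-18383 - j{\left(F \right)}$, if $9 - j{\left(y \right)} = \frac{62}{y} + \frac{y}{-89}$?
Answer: $- \frac{1634131}{89} \approx -18361.0$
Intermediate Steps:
$R{\left(u \right)} = 2$ ($R{\left(u \right)} = 5 + \frac{1}{3} \left(-9\right) = 5 - 3 = 2$)
$F = 2$
$j{\left(y \right)} = 9 - \frac{62}{y} + \frac{y}{89}$ ($j{\left(y \right)} = 9 - \left(\frac{62}{y} + \frac{y}{-89}\right) = 9 - \left(\frac{62}{y} + y \left(- \frac{1}{89}\right)\right) = 9 - \left(\frac{62}{y} - \frac{y}{89}\right) = 9 + \left(- \frac{62}{y} + \frac{y}{89}\right) = 9 - \frac{62}{y} + \frac{y}{89}$)
$-18383 - j{\left(F \right)} = -18383 - \left(9 - \frac{62}{2} + \frac{1}{89} \cdot 2\right) = -18383 - \left(9 - 31 + \frac{2}{89}\right) = -18383 - - \frac{1956}{89} = -18383 + \frac{1956}{89} = - \frac{1634131}{89}$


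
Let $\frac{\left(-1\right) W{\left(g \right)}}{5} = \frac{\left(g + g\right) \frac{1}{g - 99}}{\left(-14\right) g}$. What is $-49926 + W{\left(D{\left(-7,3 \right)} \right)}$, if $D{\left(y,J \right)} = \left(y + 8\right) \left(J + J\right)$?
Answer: $- \frac{32501831}{651} \approx -49926.0$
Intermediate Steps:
$D{\left(y,J \right)} = 2 J \left(8 + y\right)$ ($D{\left(y,J \right)} = \left(8 + y\right) 2 J = 2 J \left(8 + y\right)$)
$W{\left(g \right)} = \frac{5}{7 \left(-99 + g\right)}$ ($W{\left(g \right)} = - 5 \frac{\left(g + g\right) \frac{1}{g - 99}}{\left(-14\right) g} = - 5 \frac{2 g}{-99 + g} \left(- \frac{1}{14 g}\right) = - 5 \left(- \frac{1}{7 \left(-99 + g\right)}\right) = \frac{5}{7 \left(-99 + g\right)}$)
$-49926 + W{\left(D{\left(-7,3 \right)} \right)} = -49926 + \frac{5}{7 \left(-99 + 2 \cdot 3 \left(8 - 7\right)\right)} = -49926 + \frac{5}{7 \left(-99 + 2 \cdot 3 \cdot 1\right)} = -49926 + \frac{5}{7 \left(-99 + 6\right)} = -49926 + \frac{5}{7 \left(-93\right)} = -49926 + \frac{5}{7} \left(- \frac{1}{93}\right) = -49926 - \frac{5}{651} = - \frac{32501831}{651}$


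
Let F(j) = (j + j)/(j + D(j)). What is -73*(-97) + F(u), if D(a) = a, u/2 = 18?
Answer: 7082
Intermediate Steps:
u = 36 (u = 2*18 = 36)
F(j) = 1 (F(j) = (j + j)/(j + j) = (2*j)/((2*j)) = (2*j)*(1/(2*j)) = 1)
-73*(-97) + F(u) = -73*(-97) + 1 = 7081 + 1 = 7082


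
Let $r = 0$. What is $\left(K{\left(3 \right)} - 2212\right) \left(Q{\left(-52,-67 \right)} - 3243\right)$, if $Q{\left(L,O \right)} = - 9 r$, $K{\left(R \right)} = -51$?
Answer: $7338909$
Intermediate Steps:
$Q{\left(L,O \right)} = 0$ ($Q{\left(L,O \right)} = \left(-9\right) 0 = 0$)
$\left(K{\left(3 \right)} - 2212\right) \left(Q{\left(-52,-67 \right)} - 3243\right) = \left(-51 - 2212\right) \left(0 - 3243\right) = - 2263 \left(0 - 3243\right) = \left(-2263\right) \left(-3243\right) = 7338909$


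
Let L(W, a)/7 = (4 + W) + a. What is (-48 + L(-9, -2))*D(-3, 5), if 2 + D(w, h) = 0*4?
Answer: 194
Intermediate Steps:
L(W, a) = 28 + 7*W + 7*a (L(W, a) = 7*((4 + W) + a) = 7*(4 + W + a) = 28 + 7*W + 7*a)
D(w, h) = -2 (D(w, h) = -2 + 0*4 = -2 + 0 = -2)
(-48 + L(-9, -2))*D(-3, 5) = (-48 + (28 + 7*(-9) + 7*(-2)))*(-2) = (-48 + (28 - 63 - 14))*(-2) = (-48 - 49)*(-2) = -97*(-2) = 194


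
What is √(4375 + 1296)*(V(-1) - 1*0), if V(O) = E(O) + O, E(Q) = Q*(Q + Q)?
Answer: √5671 ≈ 75.306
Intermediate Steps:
E(Q) = 2*Q² (E(Q) = Q*(2*Q) = 2*Q²)
V(O) = O + 2*O² (V(O) = 2*O² + O = O + 2*O²)
√(4375 + 1296)*(V(-1) - 1*0) = √(4375 + 1296)*(-(1 + 2*(-1)) - 1*0) = √5671*(-(1 - 2) + 0) = √5671*(-1*(-1) + 0) = √5671*(1 + 0) = √5671*1 = √5671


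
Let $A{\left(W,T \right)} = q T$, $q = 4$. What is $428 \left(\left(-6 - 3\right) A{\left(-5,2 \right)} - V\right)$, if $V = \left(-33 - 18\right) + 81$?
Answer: $-43656$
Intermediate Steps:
$A{\left(W,T \right)} = 4 T$
$V = 30$ ($V = -51 + 81 = 30$)
$428 \left(\left(-6 - 3\right) A{\left(-5,2 \right)} - V\right) = 428 \left(\left(-6 - 3\right) 4 \cdot 2 - 30\right) = 428 \left(\left(-9\right) 8 - 30\right) = 428 \left(-72 - 30\right) = 428 \left(-102\right) = -43656$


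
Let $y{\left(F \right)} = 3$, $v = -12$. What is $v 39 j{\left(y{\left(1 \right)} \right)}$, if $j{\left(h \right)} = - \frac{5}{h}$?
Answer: $780$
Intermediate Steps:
$v 39 j{\left(y{\left(1 \right)} \right)} = \left(-12\right) 39 \left(- \frac{5}{3}\right) = - 468 \left(\left(-5\right) \frac{1}{3}\right) = \left(-468\right) \left(- \frac{5}{3}\right) = 780$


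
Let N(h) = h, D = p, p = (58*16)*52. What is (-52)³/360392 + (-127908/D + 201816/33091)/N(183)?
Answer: -407336380339553/1097024205043936 ≈ -0.37131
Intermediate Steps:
p = 48256 (p = 928*52 = 48256)
D = 48256
(-52)³/360392 + (-127908/D + 201816/33091)/N(183) = (-52)³/360392 + (-127908/48256 + 201816/33091)/183 = -140608*1/360392 + (-127908*1/48256 + 201816*(1/33091))*(1/183) = -17576/45049 + (-31977/12064 + 201816/33091)*(1/183) = -17576/45049 + (1376557317/399209824)*(1/183) = -17576/45049 + 458852439/24351799264 = -407336380339553/1097024205043936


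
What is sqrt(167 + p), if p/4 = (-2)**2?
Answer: sqrt(183) ≈ 13.528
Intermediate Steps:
p = 16 (p = 4*(-2)**2 = 4*4 = 16)
sqrt(167 + p) = sqrt(167 + 16) = sqrt(183)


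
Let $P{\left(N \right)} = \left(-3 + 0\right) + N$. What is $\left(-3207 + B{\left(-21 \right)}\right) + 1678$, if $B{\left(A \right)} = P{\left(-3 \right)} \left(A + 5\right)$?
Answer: $-1433$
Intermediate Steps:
$P{\left(N \right)} = -3 + N$
$B{\left(A \right)} = -30 - 6 A$ ($B{\left(A \right)} = \left(-3 - 3\right) \left(A + 5\right) = - 6 \left(5 + A\right) = -30 - 6 A$)
$\left(-3207 + B{\left(-21 \right)}\right) + 1678 = \left(-3207 - -96\right) + 1678 = \left(-3207 + \left(-30 + 126\right)\right) + 1678 = \left(-3207 + 96\right) + 1678 = -3111 + 1678 = -1433$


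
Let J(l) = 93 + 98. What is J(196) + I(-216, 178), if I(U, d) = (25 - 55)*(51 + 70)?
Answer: -3439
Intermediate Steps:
I(U, d) = -3630 (I(U, d) = -30*121 = -3630)
J(l) = 191
J(196) + I(-216, 178) = 191 - 3630 = -3439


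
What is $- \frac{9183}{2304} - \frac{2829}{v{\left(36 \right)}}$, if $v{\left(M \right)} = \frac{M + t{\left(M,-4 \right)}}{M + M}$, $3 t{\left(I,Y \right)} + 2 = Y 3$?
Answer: $- \frac{234792443}{36096} \approx -6504.7$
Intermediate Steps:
$t{\left(I,Y \right)} = - \frac{2}{3} + Y$ ($t{\left(I,Y \right)} = - \frac{2}{3} + \frac{Y 3}{3} = - \frac{2}{3} + \frac{3 Y}{3} = - \frac{2}{3} + Y$)
$v{\left(M \right)} = \frac{- \frac{14}{3} + M}{2 M}$ ($v{\left(M \right)} = \frac{M - \frac{14}{3}}{M + M} = \frac{M - \frac{14}{3}}{2 M} = \left(- \frac{14}{3} + M\right) \frac{1}{2 M} = \frac{- \frac{14}{3} + M}{2 M}$)
$- \frac{9183}{2304} - \frac{2829}{v{\left(36 \right)}} = - \frac{9183}{2304} - \frac{2829}{\frac{1}{6} \cdot \frac{1}{36} \left(-14 + 3 \cdot 36\right)} = \left(-9183\right) \frac{1}{2304} - \frac{2829}{\frac{1}{6} \cdot \frac{1}{36} \left(-14 + 108\right)} = - \frac{3061}{768} - \frac{2829}{\frac{1}{6} \cdot \frac{1}{36} \cdot 94} = - \frac{3061}{768} - \frac{2829}{\frac{47}{108}} = - \frac{3061}{768} - \frac{305532}{47} = - \frac{234792443}{36096}$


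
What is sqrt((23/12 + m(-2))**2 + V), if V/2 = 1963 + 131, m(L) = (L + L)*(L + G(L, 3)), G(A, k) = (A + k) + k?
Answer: sqrt(608401)/12 ≈ 65.000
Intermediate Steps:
G(A, k) = A + 2*k
m(L) = 2*L*(6 + 2*L) (m(L) = (L + L)*(L + (L + 2*3)) = (2*L)*(L + (L + 6)) = (2*L)*(L + (6 + L)) = (2*L)*(6 + 2*L) = 2*L*(6 + 2*L))
V = 4188 (V = 2*(1963 + 131) = 2*2094 = 4188)
sqrt((23/12 + m(-2))**2 + V) = sqrt((23/12 + 4*(-2)*(3 - 2))**2 + 4188) = sqrt((23*(1/12) + 4*(-2)*1)**2 + 4188) = sqrt((23/12 - 8)**2 + 4188) = sqrt((-73/12)**2 + 4188) = sqrt(5329/144 + 4188) = sqrt(608401/144) = sqrt(608401)/12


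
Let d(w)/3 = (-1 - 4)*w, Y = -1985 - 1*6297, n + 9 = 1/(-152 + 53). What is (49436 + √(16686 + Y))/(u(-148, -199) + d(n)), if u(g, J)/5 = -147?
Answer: -1631388/19795 - 66*√2101/19795 ≈ -82.567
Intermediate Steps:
u(g, J) = -735 (u(g, J) = 5*(-147) = -735)
n = -892/99 (n = -9 + 1/(-152 + 53) = -9 + 1/(-99) = -9 - 1/99 = -892/99 ≈ -9.0101)
Y = -8282 (Y = -1985 - 6297 = -8282)
d(w) = -15*w (d(w) = 3*((-1 - 4)*w) = 3*(-5*w) = -15*w)
(49436 + √(16686 + Y))/(u(-148, -199) + d(n)) = (49436 + √(16686 - 8282))/(-735 - 15*(-892/99)) = (49436 + √8404)/(-735 + 4460/33) = (49436 + 2*√2101)/(-19795/33) = (49436 + 2*√2101)*(-33/19795) = -1631388/19795 - 66*√2101/19795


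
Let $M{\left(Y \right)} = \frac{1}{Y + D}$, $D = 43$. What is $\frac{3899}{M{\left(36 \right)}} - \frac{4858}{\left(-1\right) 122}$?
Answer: $\frac{18791710}{61} \approx 3.0806 \cdot 10^{5}$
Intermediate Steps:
$M{\left(Y \right)} = \frac{1}{43 + Y}$ ($M{\left(Y \right)} = \frac{1}{Y + 43} = \frac{1}{43 + Y}$)
$\frac{3899}{M{\left(36 \right)}} - \frac{4858}{\left(-1\right) 122} = \frac{3899}{\frac{1}{43 + 36}} - \frac{4858}{\left(-1\right) 122} = \frac{3899}{\frac{1}{79}} - \frac{4858}{-122} = 3899 \frac{1}{\frac{1}{79}} - - \frac{2429}{61} = 3899 \cdot 79 + \frac{2429}{61} = 308021 + \frac{2429}{61} = \frac{18791710}{61}$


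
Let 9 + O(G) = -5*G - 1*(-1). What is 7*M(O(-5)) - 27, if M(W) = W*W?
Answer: 1996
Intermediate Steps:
O(G) = -8 - 5*G (O(G) = -9 + (-5*G - 1*(-1)) = -9 + (-5*G + 1) = -9 + (1 - 5*G) = -8 - 5*G)
M(W) = W²
7*M(O(-5)) - 27 = 7*(-8 - 5*(-5))² - 27 = 7*(-8 + 25)² - 27 = 7*17² - 27 = 7*289 - 27 = 2023 - 27 = 1996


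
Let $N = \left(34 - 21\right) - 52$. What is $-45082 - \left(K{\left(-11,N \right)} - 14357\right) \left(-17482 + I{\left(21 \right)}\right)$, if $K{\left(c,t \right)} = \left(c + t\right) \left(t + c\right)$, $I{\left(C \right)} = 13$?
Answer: $-207175015$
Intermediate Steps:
$N = -39$ ($N = 13 - 52 = -39$)
$K{\left(c,t \right)} = \left(c + t\right)^{2}$ ($K{\left(c,t \right)} = \left(c + t\right) \left(c + t\right) = \left(c + t\right)^{2}$)
$-45082 - \left(K{\left(-11,N \right)} - 14357\right) \left(-17482 + I{\left(21 \right)}\right) = -45082 - \left(\left(-11 - 39\right)^{2} - 14357\right) \left(-17482 + 13\right) = -45082 - \left(\left(-50\right)^{2} - 14357\right) \left(-17469\right) = -45082 - \left(2500 - 14357\right) \left(-17469\right) = -45082 - \left(-11857\right) \left(-17469\right) = -45082 - 207129933 = -207175015$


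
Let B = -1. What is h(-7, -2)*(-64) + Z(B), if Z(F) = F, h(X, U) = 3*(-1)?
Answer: 191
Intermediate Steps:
h(X, U) = -3
h(-7, -2)*(-64) + Z(B) = -3*(-64) - 1 = 192 - 1 = 191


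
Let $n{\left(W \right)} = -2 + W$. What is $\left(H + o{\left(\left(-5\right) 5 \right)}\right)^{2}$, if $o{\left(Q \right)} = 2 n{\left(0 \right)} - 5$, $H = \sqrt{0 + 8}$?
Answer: $89 - 36 \sqrt{2} \approx 38.088$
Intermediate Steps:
$H = 2 \sqrt{2}$ ($H = \sqrt{8} = 2 \sqrt{2} \approx 2.8284$)
$o{\left(Q \right)} = -9$ ($o{\left(Q \right)} = 2 \left(-2 + 0\right) - 5 = 2 \left(-2\right) - 5 = -4 - 5 = -9$)
$\left(H + o{\left(\left(-5\right) 5 \right)}\right)^{2} = \left(2 \sqrt{2} - 9\right)^{2} = \left(-9 + 2 \sqrt{2}\right)^{2}$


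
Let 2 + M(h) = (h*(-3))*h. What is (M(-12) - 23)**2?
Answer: 208849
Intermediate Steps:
M(h) = -2 - 3*h**2 (M(h) = -2 + (h*(-3))*h = -2 + (-3*h)*h = -2 - 3*h**2)
(M(-12) - 23)**2 = ((-2 - 3*(-12)**2) - 23)**2 = ((-2 - 3*144) - 23)**2 = ((-2 - 432) - 23)**2 = (-434 - 23)**2 = (-457)**2 = 208849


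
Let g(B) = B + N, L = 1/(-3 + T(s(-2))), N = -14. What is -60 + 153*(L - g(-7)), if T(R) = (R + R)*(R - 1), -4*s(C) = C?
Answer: 21765/7 ≈ 3109.3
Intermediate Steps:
s(C) = -C/4
T(R) = 2*R*(-1 + R) (T(R) = (2*R)*(-1 + R) = 2*R*(-1 + R))
L = -2/7 (L = 1/(-3 + 2*(-¼*(-2))*(-1 - ¼*(-2))) = 1/(-3 + 2*(½)*(-1 + ½)) = 1/(-3 + 2*(½)*(-½)) = 1/(-3 - ½) = 1/(-7/2) = -2/7 ≈ -0.28571)
g(B) = -14 + B (g(B) = B - 14 = -14 + B)
-60 + 153*(L - g(-7)) = -60 + 153*(-2/7 - (-14 - 7)) = -60 + 153*(-2/7 - 1*(-21)) = -60 + 153*(-2/7 + 21) = -60 + 153*(145/7) = -60 + 22185/7 = 21765/7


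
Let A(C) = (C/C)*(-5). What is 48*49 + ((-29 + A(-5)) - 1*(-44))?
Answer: 2362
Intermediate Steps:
A(C) = -5 (A(C) = 1*(-5) = -5)
48*49 + ((-29 + A(-5)) - 1*(-44)) = 48*49 + ((-29 - 5) - 1*(-44)) = 2352 + (-34 + 44) = 2352 + 10 = 2362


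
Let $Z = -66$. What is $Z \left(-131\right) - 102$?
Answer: $8544$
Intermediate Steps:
$Z \left(-131\right) - 102 = \left(-66\right) \left(-131\right) - 102 = 8646 - 102 = 8544$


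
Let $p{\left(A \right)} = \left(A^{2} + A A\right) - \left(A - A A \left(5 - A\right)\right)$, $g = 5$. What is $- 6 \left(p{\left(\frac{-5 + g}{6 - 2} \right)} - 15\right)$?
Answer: $90$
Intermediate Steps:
$p{\left(A \right)} = - A + 2 A^{2} + A^{2} \left(5 - A\right)$ ($p{\left(A \right)} = \left(A^{2} + A^{2}\right) + \left(A^{2} \left(5 - A\right) - A\right) = 2 A^{2} + \left(- A + A^{2} \left(5 - A\right)\right) = - A + 2 A^{2} + A^{2} \left(5 - A\right)$)
$- 6 \left(p{\left(\frac{-5 + g}{6 - 2} \right)} - 15\right) = - 6 \left(\frac{-5 + 5}{6 - 2} \left(-1 - \left(\frac{-5 + 5}{6 - 2}\right)^{2} + 7 \frac{-5 + 5}{6 - 2}\right) - 15\right) = - 6 \left(\frac{0}{4} \left(-1 - \left(\frac{0}{4}\right)^{2} + 7 \cdot \frac{0}{4}\right) - 15\right) = - 6 \left(0 \cdot \frac{1}{4} \left(-1 - \left(0 \cdot \frac{1}{4}\right)^{2} + 7 \cdot 0 \cdot \frac{1}{4}\right) - 15\right) = - 6 \left(0 \left(-1 - 0^{2} + 7 \cdot 0\right) - 15\right) = - 6 \left(0 \left(-1 - 0 + 0\right) - 15\right) = - 6 \left(0 \left(-1 + 0 + 0\right) - 15\right) = - 6 \left(0 \left(-1\right) - 15\right) = - 6 \left(0 - 15\right) = \left(-6\right) \left(-15\right) = 90$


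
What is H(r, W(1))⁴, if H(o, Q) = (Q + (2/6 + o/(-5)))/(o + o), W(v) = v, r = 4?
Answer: 1/50625 ≈ 1.9753e-5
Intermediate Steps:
H(o, Q) = (⅓ + Q - o/5)/(2*o) (H(o, Q) = (Q + (2*(⅙) + o*(-⅕)))/((2*o)) = (Q + (⅓ - o/5))*(1/(2*o)) = (⅓ + Q - o/5)*(1/(2*o)) = (⅓ + Q - o/5)/(2*o))
H(r, W(1))⁴ = ((1/30)*(5 - 3*4 + 15*1)/4)⁴ = ((1/30)*(¼)*(5 - 12 + 15))⁴ = ((1/30)*(¼)*8)⁴ = (1/15)⁴ = 1/50625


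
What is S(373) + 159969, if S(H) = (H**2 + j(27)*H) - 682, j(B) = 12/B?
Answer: 2687236/9 ≈ 2.9858e+5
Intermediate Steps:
S(H) = -682 + H**2 + 4*H/9 (S(H) = (H**2 + (12/27)*H) - 682 = (H**2 + (12*(1/27))*H) - 682 = (H**2 + 4*H/9) - 682 = -682 + H**2 + 4*H/9)
S(373) + 159969 = (-682 + 373**2 + (4/9)*373) + 159969 = (-682 + 139129 + 1492/9) + 159969 = 1247515/9 + 159969 = 2687236/9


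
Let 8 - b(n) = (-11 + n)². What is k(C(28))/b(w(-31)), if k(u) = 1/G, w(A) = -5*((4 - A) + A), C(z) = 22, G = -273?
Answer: 1/260169 ≈ 3.8437e-6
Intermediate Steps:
w(A) = -20 (w(A) = -5*4 = -20)
b(n) = 8 - (-11 + n)²
k(u) = -1/273 (k(u) = 1/(-273) = -1/273)
k(C(28))/b(w(-31)) = -1/(273*(8 - (-11 - 20)²)) = -1/(273*(8 - 1*(-31)²)) = -1/(273*(8 - 1*961)) = -1/(273*(8 - 961)) = -1/273/(-953) = -1/273*(-1/953) = 1/260169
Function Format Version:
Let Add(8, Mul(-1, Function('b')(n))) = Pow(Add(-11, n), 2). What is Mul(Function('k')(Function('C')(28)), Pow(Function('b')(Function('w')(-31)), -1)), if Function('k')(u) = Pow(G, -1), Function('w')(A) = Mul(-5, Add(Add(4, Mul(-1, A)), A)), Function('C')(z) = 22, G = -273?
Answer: Rational(1, 260169) ≈ 3.8437e-6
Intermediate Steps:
Function('w')(A) = -20 (Function('w')(A) = Mul(-5, 4) = -20)
Function('b')(n) = Add(8, Mul(-1, Pow(Add(-11, n), 2)))
Function('k')(u) = Rational(-1, 273) (Function('k')(u) = Pow(-273, -1) = Rational(-1, 273))
Mul(Function('k')(Function('C')(28)), Pow(Function('b')(Function('w')(-31)), -1)) = Mul(Rational(-1, 273), Pow(Add(8, Mul(-1, Pow(Add(-11, -20), 2))), -1)) = Mul(Rational(-1, 273), Pow(Add(8, Mul(-1, Pow(-31, 2))), -1)) = Mul(Rational(-1, 273), Pow(Add(8, Mul(-1, 961)), -1)) = Mul(Rational(-1, 273), Pow(Add(8, -961), -1)) = Mul(Rational(-1, 273), Pow(-953, -1)) = Mul(Rational(-1, 273), Rational(-1, 953)) = Rational(1, 260169)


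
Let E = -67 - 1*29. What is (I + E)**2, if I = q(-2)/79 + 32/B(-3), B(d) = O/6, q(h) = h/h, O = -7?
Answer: 4657926001/305809 ≈ 15231.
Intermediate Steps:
q(h) = 1
B(d) = -7/6
E = -96 (E = -67 - 29 = -96)
I = -15161/553 (I = 1/79 + 32/(-7/6) = 1*(1/79) + 32*(-6/7) = 1/79 - 192/7 = -15161/553 ≈ -27.416)
(I + E)**2 = (-15161/553 - 96)**2 = (-68249/553)**2 = 4657926001/305809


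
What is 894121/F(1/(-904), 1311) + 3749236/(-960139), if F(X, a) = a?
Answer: 44924483917/66249591 ≈ 678.11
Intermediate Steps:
894121/F(1/(-904), 1311) + 3749236/(-960139) = 894121/1311 + 3749236/(-960139) = 894121*(1/1311) + 3749236*(-1/960139) = 47059/69 - 3749236/960139 = 44924483917/66249591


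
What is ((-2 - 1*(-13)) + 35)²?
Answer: 2116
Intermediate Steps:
((-2 - 1*(-13)) + 35)² = ((-2 + 13) + 35)² = (11 + 35)² = 46² = 2116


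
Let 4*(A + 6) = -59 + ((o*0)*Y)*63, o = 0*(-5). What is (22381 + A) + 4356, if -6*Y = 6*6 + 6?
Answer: 106865/4 ≈ 26716.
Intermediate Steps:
Y = -7 (Y = -(6*6 + 6)/6 = -(36 + 6)/6 = -1/6*42 = -7)
o = 0
A = -83/4 (A = -6 + (-59 + ((0*0)*(-7))*63)/4 = -6 + (-59 + (0*(-7))*63)/4 = -6 + (-59 + 0*63)/4 = -6 + (-59 + 0)/4 = -6 + (1/4)*(-59) = -6 - 59/4 = -83/4 ≈ -20.750)
(22381 + A) + 4356 = (22381 - 83/4) + 4356 = 89441/4 + 4356 = 106865/4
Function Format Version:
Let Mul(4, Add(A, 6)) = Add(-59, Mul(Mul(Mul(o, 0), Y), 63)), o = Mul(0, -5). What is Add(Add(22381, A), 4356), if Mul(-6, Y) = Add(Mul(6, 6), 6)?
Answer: Rational(106865, 4) ≈ 26716.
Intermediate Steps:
Y = -7 (Y = Mul(Rational(-1, 6), Add(Mul(6, 6), 6)) = Mul(Rational(-1, 6), Add(36, 6)) = Mul(Rational(-1, 6), 42) = -7)
o = 0
A = Rational(-83, 4) (A = Add(-6, Mul(Rational(1, 4), Add(-59, Mul(Mul(Mul(0, 0), -7), 63)))) = Add(-6, Mul(Rational(1, 4), Add(-59, Mul(Mul(0, -7), 63)))) = Add(-6, Mul(Rational(1, 4), Add(-59, Mul(0, 63)))) = Add(-6, Mul(Rational(1, 4), Add(-59, 0))) = Add(-6, Mul(Rational(1, 4), -59)) = Add(-6, Rational(-59, 4)) = Rational(-83, 4) ≈ -20.750)
Add(Add(22381, A), 4356) = Add(Add(22381, Rational(-83, 4)), 4356) = Add(Rational(89441, 4), 4356) = Rational(106865, 4)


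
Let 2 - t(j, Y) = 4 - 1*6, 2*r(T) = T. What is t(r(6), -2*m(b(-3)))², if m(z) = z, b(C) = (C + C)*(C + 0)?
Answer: 16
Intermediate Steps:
b(C) = 2*C² (b(C) = (2*C)*C = 2*C²)
r(T) = T/2
t(j, Y) = 4 (t(j, Y) = 2 - (4 - 1*6) = 2 - (4 - 6) = 2 - 1*(-2) = 2 + 2 = 4)
t(r(6), -2*m(b(-3)))² = 4² = 16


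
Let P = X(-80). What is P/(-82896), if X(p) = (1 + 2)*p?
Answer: 5/1727 ≈ 0.0028952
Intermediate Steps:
X(p) = 3*p
P = -240 (P = 3*(-80) = -240)
P/(-82896) = -240/(-82896) = -240*(-1/82896) = 5/1727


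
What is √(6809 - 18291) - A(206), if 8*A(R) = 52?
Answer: -13/2 + I*√11482 ≈ -6.5 + 107.15*I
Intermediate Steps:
A(R) = 13/2 (A(R) = (⅛)*52 = 13/2)
√(6809 - 18291) - A(206) = √(6809 - 18291) - 1*13/2 = √(-11482) - 13/2 = I*√11482 - 13/2 = -13/2 + I*√11482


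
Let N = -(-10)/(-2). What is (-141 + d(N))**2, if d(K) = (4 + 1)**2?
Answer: 13456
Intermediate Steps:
N = -5 (N = -(-10)*(-1)/2 = -1*5 = -5)
d(K) = 25 (d(K) = 5**2 = 25)
(-141 + d(N))**2 = (-141 + 25)**2 = (-116)**2 = 13456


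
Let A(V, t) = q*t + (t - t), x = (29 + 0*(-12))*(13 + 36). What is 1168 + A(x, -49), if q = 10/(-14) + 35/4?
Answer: 3097/4 ≈ 774.25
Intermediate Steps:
q = 225/28 (q = 10*(-1/14) + 35*(¼) = -5/7 + 35/4 = 225/28 ≈ 8.0357)
x = 1421 (x = (29 + 0)*49 = 29*49 = 1421)
A(V, t) = 225*t/28 (A(V, t) = 225*t/28 + (t - t) = 225*t/28 + 0 = 225*t/28)
1168 + A(x, -49) = 1168 + (225/28)*(-49) = 1168 - 1575/4 = 3097/4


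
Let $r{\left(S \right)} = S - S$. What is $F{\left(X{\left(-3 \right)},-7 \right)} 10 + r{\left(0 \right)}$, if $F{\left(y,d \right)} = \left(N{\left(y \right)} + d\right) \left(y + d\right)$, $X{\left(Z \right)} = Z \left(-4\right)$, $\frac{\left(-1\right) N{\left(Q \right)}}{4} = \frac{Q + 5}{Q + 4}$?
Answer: $- \frac{1125}{2} \approx -562.5$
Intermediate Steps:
$r{\left(S \right)} = 0$
$N{\left(Q \right)} = - \frac{4 \left(5 + Q\right)}{4 + Q}$ ($N{\left(Q \right)} = - 4 \frac{Q + 5}{Q + 4} = - 4 \frac{5 + Q}{4 + Q} = - \frac{4 \left(5 + Q\right)}{4 + Q}$)
$X{\left(Z \right)} = - 4 Z$
$F{\left(y,d \right)} = \left(d + y\right) \left(d + \frac{4 \left(-5 - y\right)}{4 + y}\right)$ ($F{\left(y,d \right)} = \left(\frac{4 \left(-5 - y\right)}{4 + y} + d\right) \left(y + d\right) = \left(d + \frac{4 \left(-5 - y\right)}{4 + y}\right) \left(d + y\right) = \left(d + y\right) \left(d + \frac{4 \left(-5 - y\right)}{4 + y}\right)$)
$F{\left(X{\left(-3 \right)},-7 \right)} 10 + r{\left(0 \right)} = \frac{\left(-4\right) \left(-7\right) \left(5 - -12\right) - 4 \left(\left(-4\right) \left(-3\right)\right) \left(5 - -12\right) - 7 \left(4 - -12\right) \left(-7 - -12\right)}{4 - -12} \cdot 10 + 0 = \frac{\left(-4\right) \left(-7\right) \left(5 + 12\right) - 48 \left(5 + 12\right) - 7 \left(4 + 12\right) \left(-7 + 12\right)}{4 + 12} \cdot 10 + 0 = \frac{\left(-4\right) \left(-7\right) 17 - 48 \cdot 17 - 112 \cdot 5}{16} \cdot 10 + 0 = \frac{476 - 816 - 560}{16} \cdot 10 + 0 = \frac{1}{16} \left(-900\right) 10 + 0 = \left(- \frac{225}{4}\right) 10 + 0 = - \frac{1125}{2} + 0 = - \frac{1125}{2}$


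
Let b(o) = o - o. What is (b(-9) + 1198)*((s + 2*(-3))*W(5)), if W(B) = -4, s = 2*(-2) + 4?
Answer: 28752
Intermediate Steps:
s = 0 (s = -4 + 4 = 0)
b(o) = 0
(b(-9) + 1198)*((s + 2*(-3))*W(5)) = (0 + 1198)*((0 + 2*(-3))*(-4)) = 1198*((0 - 6)*(-4)) = 1198*(-6*(-4)) = 1198*24 = 28752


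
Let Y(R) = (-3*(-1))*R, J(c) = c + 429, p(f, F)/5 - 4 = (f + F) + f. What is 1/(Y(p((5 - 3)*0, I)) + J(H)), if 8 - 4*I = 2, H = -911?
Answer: -2/799 ≈ -0.0025031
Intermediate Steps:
I = 3/2 (I = 2 - 1/4*2 = 2 - 1/2 = 3/2 ≈ 1.5000)
p(f, F) = 20 + 5*F + 10*f (p(f, F) = 20 + 5*((f + F) + f) = 20 + 5*((F + f) + f) = 20 + 5*(F + 2*f) = 20 + (5*F + 10*f) = 20 + 5*F + 10*f)
J(c) = 429 + c
Y(R) = 3*R
1/(Y(p((5 - 3)*0, I)) + J(H)) = 1/(3*(20 + 5*(3/2) + 10*((5 - 3)*0)) + (429 - 911)) = 1/(3*(20 + 15/2 + 10*(2*0)) - 482) = 1/(3*(20 + 15/2 + 10*0) - 482) = 1/(3*(20 + 15/2 + 0) - 482) = 1/(3*(55/2) - 482) = 1/(165/2 - 482) = 1/(-799/2) = -2/799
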